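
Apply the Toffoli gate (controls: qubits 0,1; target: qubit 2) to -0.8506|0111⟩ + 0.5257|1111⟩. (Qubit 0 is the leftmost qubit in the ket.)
-0.8506|0111⟩ + 0.5257|1101⟩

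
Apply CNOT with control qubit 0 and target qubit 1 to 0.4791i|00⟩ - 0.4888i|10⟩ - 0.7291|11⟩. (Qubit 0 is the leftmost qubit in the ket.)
0.4791i|00⟩ - 0.7291|10⟩ - 0.4888i|11⟩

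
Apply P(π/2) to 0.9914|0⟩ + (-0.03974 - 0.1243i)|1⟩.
0.9914|0⟩ + (0.1243 - 0.03974i)|1⟩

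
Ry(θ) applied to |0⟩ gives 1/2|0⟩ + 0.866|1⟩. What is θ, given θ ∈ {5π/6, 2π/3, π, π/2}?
2π/3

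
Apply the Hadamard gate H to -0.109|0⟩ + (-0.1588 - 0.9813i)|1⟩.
(-0.1894 - 0.6939i)|0⟩ + (0.03521 + 0.6939i)|1⟩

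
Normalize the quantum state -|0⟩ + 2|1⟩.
-1/√5|0⟩ + 0.8944|1⟩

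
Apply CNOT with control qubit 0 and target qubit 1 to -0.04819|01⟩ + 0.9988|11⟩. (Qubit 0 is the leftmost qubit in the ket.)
-0.04819|01⟩ + 0.9988|10⟩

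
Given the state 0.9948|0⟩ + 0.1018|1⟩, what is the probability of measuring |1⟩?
0.01036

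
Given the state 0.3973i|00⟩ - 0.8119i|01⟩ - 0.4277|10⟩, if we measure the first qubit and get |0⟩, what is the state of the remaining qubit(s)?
0.4395i|0⟩ - 0.8982i|1⟩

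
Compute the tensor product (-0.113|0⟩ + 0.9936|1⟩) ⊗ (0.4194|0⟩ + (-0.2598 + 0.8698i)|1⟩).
-0.04739|00⟩ + (0.02936 - 0.09829i)|01⟩ + 0.4167|10⟩ + (-0.2581 + 0.8642i)|11⟩

amp(|b₁b₂…⟩) = product of the factor amplitudes for bits b₁, b₂, …; only kets whose every factor amplitude is nonzero survive.
|00⟩: (-0.113)(0.4194) = -0.04739
|01⟩: (-0.113)(-0.2598 + 0.8698i) = (0.02936 - 0.09829i)
|10⟩: (0.9936)(0.4194) = 0.4167
|11⟩: (0.9936)(-0.2598 + 0.8698i) = (-0.2581 + 0.8642i)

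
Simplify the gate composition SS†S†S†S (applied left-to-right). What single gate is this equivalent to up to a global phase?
S†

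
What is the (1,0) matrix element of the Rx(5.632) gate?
-0.3199i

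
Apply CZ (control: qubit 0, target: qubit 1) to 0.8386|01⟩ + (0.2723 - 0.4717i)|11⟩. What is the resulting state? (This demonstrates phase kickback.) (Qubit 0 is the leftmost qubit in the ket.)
0.8386|01⟩ + (-0.2723 + 0.4717i)|11⟩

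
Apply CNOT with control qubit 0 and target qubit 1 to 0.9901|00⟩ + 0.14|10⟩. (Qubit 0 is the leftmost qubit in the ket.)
0.9901|00⟩ + 0.14|11⟩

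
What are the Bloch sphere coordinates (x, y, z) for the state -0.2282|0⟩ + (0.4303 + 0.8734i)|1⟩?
(-0.1964, -0.3986, -0.8959)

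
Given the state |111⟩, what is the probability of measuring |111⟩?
1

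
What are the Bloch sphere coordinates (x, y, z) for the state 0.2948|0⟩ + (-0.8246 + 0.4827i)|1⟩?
(-0.4862, 0.2846, -0.8261)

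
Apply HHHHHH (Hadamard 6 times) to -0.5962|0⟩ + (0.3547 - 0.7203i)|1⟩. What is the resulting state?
-0.5962|0⟩ + (0.3547 - 0.7203i)|1⟩

H² = I, so an even number of Hadamards cancels: H^6 = I and the state is unchanged.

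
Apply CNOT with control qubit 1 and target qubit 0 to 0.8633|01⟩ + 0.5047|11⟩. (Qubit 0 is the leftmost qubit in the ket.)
0.5047|01⟩ + 0.8633|11⟩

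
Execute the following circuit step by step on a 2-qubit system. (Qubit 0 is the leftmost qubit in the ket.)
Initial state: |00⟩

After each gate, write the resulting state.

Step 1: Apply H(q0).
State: 1/√2|00⟩ + 1/√2|10⟩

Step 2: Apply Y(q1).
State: (1/√2)i|01⟩ + (1/√2)i|11⟩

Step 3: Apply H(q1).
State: (1/2)i|00⟩ - (1/2)i|01⟩ + (1/2)i|10⟩ - (1/2)i|11⟩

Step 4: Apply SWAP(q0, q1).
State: (1/2)i|00⟩ + (1/2)i|01⟩ - (1/2)i|10⟩ - (1/2)i|11⟩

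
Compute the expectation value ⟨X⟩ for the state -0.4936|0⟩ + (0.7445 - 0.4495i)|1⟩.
-0.735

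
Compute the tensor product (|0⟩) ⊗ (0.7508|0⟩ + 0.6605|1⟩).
0.7508|00⟩ + 0.6605|01⟩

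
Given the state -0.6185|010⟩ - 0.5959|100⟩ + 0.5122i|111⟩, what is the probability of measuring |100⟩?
0.3551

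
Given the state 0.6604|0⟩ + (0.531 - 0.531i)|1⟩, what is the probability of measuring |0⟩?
0.4361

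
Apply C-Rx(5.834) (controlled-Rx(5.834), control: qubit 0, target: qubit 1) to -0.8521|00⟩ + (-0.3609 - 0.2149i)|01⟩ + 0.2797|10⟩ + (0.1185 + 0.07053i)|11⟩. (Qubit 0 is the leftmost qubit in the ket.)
-0.8521|00⟩ + (-0.3609 - 0.2149i)|01⟩ + (-0.257 - 0.02639i)|10⟩ + (-0.1155 - 0.1311i)|11⟩

C-Rx(5.834) leaves the control-|0⟩ kets |00⟩, |01⟩ unchanged and applies Rx(5.834) to qubit 1 on the control-|1⟩ pair (|10⟩, |11⟩).
Rx(5.834) = [[cos(θ/2), −i·sin(θ/2)], [−i·sin(θ/2), cos(θ/2)]]; θ = 5.834, cos(θ/2) ≈ -0.974885, sin(θ/2) ≈ 0.222709.
With a = amp(|10⟩) = 0.2797 and b = amp(|11⟩) = (0.1185 + 0.07053i):
new amp(|10⟩) = (-0.974885)·a + (-0.222709i)·b = (-0.257 - 0.02639i)
new amp(|11⟩) = (-0.222709i)·a + (-0.974885)·b = (-0.1155 - 0.1311i)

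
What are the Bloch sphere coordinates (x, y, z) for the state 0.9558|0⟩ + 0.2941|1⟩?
(0.5622, 0, 0.8271)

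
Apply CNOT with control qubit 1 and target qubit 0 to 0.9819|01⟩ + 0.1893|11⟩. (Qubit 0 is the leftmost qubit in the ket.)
0.1893|01⟩ + 0.9819|11⟩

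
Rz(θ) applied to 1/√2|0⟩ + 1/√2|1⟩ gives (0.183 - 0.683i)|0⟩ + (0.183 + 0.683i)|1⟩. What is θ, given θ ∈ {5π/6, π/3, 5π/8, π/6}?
5π/6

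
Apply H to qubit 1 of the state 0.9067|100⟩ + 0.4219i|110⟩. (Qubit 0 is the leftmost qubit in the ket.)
(0.6411 + 0.2983i)|100⟩ + (0.6411 - 0.2983i)|110⟩

H on qubit 1 mixes each pair of kets that differ only in qubit 1: amplitudes (a, b) of (|…0…⟩, |…1…⟩) become ((a + b)/√2, (a − b)/√2). Kets absent from the input have amplitude 0.
(|100⟩, |110⟩): (a, b) = (0.9067, 0.4219i) → ((0.6411 + 0.2983i), (0.6411 - 0.2983i))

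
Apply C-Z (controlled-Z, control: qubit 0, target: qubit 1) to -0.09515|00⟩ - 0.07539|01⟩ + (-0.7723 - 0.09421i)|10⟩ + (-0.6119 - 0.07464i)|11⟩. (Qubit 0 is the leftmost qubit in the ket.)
-0.09515|00⟩ - 0.07539|01⟩ + (-0.7723 - 0.09421i)|10⟩ + (0.6119 + 0.07464i)|11⟩

C-Z leaves the control-|0⟩ kets |00⟩, |01⟩ unchanged and applies Z to qubit 1 on the control-|1⟩ pair (|10⟩, |11⟩).
Z = [[1, 0], [0, -1]].
With a = amp(|10⟩) = (-0.7723 - 0.09421i) and b = amp(|11⟩) = (-0.6119 - 0.07464i):
new amp(|10⟩) = (1)·a = (-0.7723 - 0.09421i)
new amp(|11⟩) = (-1)·b = (0.6119 + 0.07464i)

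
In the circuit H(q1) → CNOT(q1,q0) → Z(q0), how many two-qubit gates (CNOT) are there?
1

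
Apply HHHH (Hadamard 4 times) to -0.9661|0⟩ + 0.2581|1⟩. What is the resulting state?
-0.9661|0⟩ + 0.2581|1⟩

H² = I, so an even number of Hadamards cancels: H^4 = I and the state is unchanged.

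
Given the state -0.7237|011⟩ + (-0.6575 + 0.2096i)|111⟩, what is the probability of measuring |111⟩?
0.4762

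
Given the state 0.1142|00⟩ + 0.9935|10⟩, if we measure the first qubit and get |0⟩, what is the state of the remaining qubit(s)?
|0⟩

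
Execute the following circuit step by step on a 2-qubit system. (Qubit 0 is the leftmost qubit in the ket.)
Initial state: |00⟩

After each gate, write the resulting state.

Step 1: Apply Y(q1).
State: i|01⟩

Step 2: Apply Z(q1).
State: -i|01⟩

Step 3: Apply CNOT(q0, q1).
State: -i|01⟩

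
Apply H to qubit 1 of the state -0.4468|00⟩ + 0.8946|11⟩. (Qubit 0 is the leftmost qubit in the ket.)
-0.3159|00⟩ - 0.3159|01⟩ + 0.6326|10⟩ - 0.6326|11⟩

H on qubit 1 mixes each pair of kets that differ only in qubit 1: amplitudes (a, b) of (|…0…⟩, |…1…⟩) become ((a + b)/√2, (a − b)/√2). Kets absent from the input have amplitude 0.
(|00⟩, |01⟩): (a, b) = (-0.4468, 0) → (-0.3159, -0.3159)
(|10⟩, |11⟩): (a, b) = (0, 0.8946) → (0.6326, -0.6326)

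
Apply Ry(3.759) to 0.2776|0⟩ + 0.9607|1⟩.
-0.9996|0⟩ - 0.02741|1⟩

Ry(3.759) = [[cos(θ/2), −sin(θ/2)], [sin(θ/2), cos(θ/2)]]; θ = 3.759, cos(θ/2) ≈ -0.303824, sin(θ/2) ≈ 0.952728.
With a = amp(|0⟩) = 0.2776 and b = amp(|1⟩) = 0.9607:
new amp(|0⟩) = (-0.303824)·a + (-0.952728)·b = -0.9996
new amp(|1⟩) = (0.952728)·a + (-0.303824)·b = -0.02741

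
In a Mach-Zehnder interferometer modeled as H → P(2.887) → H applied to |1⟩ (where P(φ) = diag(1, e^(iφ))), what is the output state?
(0.9839 - 0.1259i)|0⟩ + (0.01612 + 0.1259i)|1⟩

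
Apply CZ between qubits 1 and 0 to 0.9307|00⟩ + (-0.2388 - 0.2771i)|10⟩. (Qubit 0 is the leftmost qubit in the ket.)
0.9307|00⟩ + (-0.2388 - 0.2771i)|10⟩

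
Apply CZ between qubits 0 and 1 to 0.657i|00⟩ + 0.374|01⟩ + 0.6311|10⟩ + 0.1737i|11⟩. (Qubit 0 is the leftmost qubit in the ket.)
0.657i|00⟩ + 0.374|01⟩ + 0.6311|10⟩ - 0.1737i|11⟩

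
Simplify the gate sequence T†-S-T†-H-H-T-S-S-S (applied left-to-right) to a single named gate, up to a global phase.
T†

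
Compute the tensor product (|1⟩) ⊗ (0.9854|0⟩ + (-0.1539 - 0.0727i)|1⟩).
0.9854|10⟩ + (-0.1539 - 0.0727i)|11⟩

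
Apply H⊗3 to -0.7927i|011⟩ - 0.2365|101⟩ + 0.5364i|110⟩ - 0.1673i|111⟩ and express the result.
(-0.08362 - 0.1498i)|000⟩ + (0.08362 + 0.5291i)|001⟩ + (-0.08362 + 0.1498i)|010⟩ + (0.08362 - 0.5291i)|011⟩ + (0.08362 - 0.4108i)|100⟩ + (-0.08362 + 0.03147i)|101⟩ + (0.08362 + 0.4108i)|110⟩ + (-0.08362 - 0.03147i)|111⟩

H⊗3 gives amp(|y⟩) = (1/2√2) Σ_x (−1)^(x·y) amp(|x⟩), where x·y is the number of positions in which both x and y have a 1.
|000⟩: (-0.7927i - 0.2365 + 0.5364i - 0.1673i)/(2√2) = (-0.08362 - 0.1498i)
|001⟩: (0.7927i + 0.2365 + 0.5364i + 0.1673i)/(2√2) = (0.08362 + 0.5291i)
|010⟩: (0.7927i - 0.2365 - 0.5364i + 0.1673i)/(2√2) = (-0.08362 + 0.1498i)
|011⟩: (-0.7927i + 0.2365 - 0.5364i - 0.1673i)/(2√2) = (0.08362 - 0.5291i)
|100⟩: (-0.7927i + 0.2365 - 0.5364i + 0.1673i)/(2√2) = (0.08362 - 0.4108i)
|101⟩: (0.7927i - 0.2365 - 0.5364i - 0.1673i)/(2√2) = (-0.08362 + 0.03147i)
|110⟩: (0.7927i + 0.2365 + 0.5364i - 0.1673i)/(2√2) = (0.08362 + 0.4108i)
|111⟩: (-0.7927i - 0.2365 + 0.5364i + 0.1673i)/(2√2) = (-0.08362 - 0.03147i)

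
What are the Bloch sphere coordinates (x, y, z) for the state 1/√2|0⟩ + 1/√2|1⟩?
(1, 0, 0)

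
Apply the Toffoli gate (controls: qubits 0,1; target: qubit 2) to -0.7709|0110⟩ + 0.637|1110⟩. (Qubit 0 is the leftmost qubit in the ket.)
-0.7709|0110⟩ + 0.637|1100⟩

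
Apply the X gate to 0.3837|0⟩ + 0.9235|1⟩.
0.9235|0⟩ + 0.3837|1⟩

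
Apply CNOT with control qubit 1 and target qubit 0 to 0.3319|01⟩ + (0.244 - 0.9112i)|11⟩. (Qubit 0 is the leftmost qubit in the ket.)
(0.244 - 0.9112i)|01⟩ + 0.3319|11⟩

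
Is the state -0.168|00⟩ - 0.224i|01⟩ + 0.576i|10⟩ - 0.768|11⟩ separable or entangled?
Separable

Writing the state as a|00⟩ + b|01⟩ + c|10⟩ + d|11⟩, it is a product state iff ad − bc = 0.
Here (a, b, c, d) = (-0.168, -0.224i, 0.576i, -0.768): ad − bc = (-0.168)(-0.768) − (-0.224i)(0.576i) = 0, so the state is separable.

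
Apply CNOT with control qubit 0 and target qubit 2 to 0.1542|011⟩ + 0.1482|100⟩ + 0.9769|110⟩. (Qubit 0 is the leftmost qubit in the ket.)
0.1542|011⟩ + 0.1482|101⟩ + 0.9769|111⟩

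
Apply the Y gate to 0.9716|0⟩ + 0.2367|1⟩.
-0.2367i|0⟩ + 0.9716i|1⟩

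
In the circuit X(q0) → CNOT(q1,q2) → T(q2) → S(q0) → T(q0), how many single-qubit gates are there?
4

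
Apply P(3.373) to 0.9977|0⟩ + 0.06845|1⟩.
0.9977|0⟩ + (-0.06663 - 0.0157i)|1⟩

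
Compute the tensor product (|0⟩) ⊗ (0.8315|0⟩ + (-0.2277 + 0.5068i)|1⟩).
0.8315|00⟩ + (-0.2277 + 0.5068i)|01⟩

amp(|b₁b₂…⟩) = product of the factor amplitudes for bits b₁, b₂, …; only kets whose every factor amplitude is nonzero survive.
|00⟩: (1)(0.8315) = 0.8315
|01⟩: (1)(-0.2277 + 0.5068i) = (-0.2277 + 0.5068i)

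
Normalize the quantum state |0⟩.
|0⟩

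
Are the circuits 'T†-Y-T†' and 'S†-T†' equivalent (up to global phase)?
No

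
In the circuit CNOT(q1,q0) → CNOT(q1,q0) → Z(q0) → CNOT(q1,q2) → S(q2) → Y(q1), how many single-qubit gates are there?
3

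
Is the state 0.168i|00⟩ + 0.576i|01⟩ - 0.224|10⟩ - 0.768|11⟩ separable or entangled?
Separable

Writing the state as a|00⟩ + b|01⟩ + c|10⟩ + d|11⟩, it is a product state iff ad − bc = 0.
Here (a, b, c, d) = (0.168i, 0.576i, -0.224, -0.768): ad − bc = (0.168i)(-0.768) − (0.576i)(-0.224) = 0, so the state is separable.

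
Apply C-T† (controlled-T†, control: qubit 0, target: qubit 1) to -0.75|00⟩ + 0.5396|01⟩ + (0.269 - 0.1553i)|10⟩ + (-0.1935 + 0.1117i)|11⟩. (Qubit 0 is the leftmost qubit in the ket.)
-0.75|00⟩ + 0.5396|01⟩ + (0.269 - 0.1553i)|10⟩ + (-0.05784 + 0.2158i)|11⟩

C-T† leaves the control-|0⟩ kets |00⟩, |01⟩ unchanged and applies T† to qubit 1 on the control-|1⟩ pair (|10⟩, |11⟩).
T† = [[1, 0], [0, (1/√2 - (1/√2)i)]].
With a = amp(|10⟩) = (0.269 - 0.1553i) and b = amp(|11⟩) = (-0.1935 + 0.1117i):
new amp(|10⟩) = (1)·a = (0.269 - 0.1553i)
new amp(|11⟩) = (1/√2 - (1/√2)i)·b = (-0.05784 + 0.2158i)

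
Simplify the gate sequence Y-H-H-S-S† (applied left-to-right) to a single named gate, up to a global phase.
Y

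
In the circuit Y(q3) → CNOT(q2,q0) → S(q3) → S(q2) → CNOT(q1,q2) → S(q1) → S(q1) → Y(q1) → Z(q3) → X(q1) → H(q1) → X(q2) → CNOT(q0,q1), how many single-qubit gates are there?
10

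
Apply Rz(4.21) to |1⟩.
(-0.5092 + 0.8607i)|1⟩

Rz(4.21) = [[e^(−iθ/2), 0], [0, e^(iθ/2)]] with e^(±iθ/2) = cos(θ/2) ± i·sin(θ/2); θ = 4.21, cos(θ/2) ≈ -0.509156, sin(θ/2) ≈ 0.860674.
With a = amp(|0⟩) = 0 and b = amp(|1⟩) = 1:
new amp(|0⟩) = (-0.509156 - 0.860674i)·a = 0
new amp(|1⟩) = (-0.509156 + 0.860674i)·b = (-0.5092 + 0.8607i)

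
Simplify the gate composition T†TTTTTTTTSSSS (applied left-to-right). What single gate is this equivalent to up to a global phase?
T†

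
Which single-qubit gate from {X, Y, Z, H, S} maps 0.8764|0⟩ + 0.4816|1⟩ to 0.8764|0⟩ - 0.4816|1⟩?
Z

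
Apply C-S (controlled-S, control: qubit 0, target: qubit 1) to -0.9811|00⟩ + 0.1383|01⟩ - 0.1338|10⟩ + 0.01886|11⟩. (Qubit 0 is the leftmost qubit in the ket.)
-0.9811|00⟩ + 0.1383|01⟩ - 0.1338|10⟩ + 0.01886i|11⟩

C-S leaves the control-|0⟩ kets |00⟩, |01⟩ unchanged and applies S to qubit 1 on the control-|1⟩ pair (|10⟩, |11⟩).
S = [[1, 0], [0, i]].
With a = amp(|10⟩) = -0.1338 and b = amp(|11⟩) = 0.01886:
new amp(|10⟩) = (1)·a = -0.1338
new amp(|11⟩) = (i)·b = 0.01886i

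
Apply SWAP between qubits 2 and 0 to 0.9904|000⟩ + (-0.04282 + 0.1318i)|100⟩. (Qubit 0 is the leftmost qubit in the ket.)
0.9904|000⟩ + (-0.04282 + 0.1318i)|001⟩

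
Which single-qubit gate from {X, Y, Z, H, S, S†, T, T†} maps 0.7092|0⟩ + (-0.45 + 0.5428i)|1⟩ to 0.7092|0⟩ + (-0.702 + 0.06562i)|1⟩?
T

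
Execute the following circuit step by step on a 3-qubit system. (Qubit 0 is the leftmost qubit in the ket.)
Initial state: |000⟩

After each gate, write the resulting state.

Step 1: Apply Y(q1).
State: i|010⟩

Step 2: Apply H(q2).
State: (1/√2)i|010⟩ + (1/√2)i|011⟩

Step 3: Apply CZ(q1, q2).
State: (1/√2)i|010⟩ - (1/√2)i|011⟩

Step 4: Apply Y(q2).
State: -1/√2|010⟩ - 1/√2|011⟩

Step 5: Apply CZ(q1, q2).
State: -1/√2|010⟩ + 1/√2|011⟩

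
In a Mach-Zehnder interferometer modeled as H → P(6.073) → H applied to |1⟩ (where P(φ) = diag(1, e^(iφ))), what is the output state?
(0.011 + 0.1043i)|0⟩ + (0.989 - 0.1043i)|1⟩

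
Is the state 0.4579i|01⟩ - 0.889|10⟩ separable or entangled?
Entangled

Writing the state as a|00⟩ + b|01⟩ + c|10⟩ + d|11⟩, it is a product state iff ad − bc = 0.
Here (a, b, c, d) = (0, 0.4579i, -0.889, 0): ad − bc = (0)(0) − (0.4579i)(-0.889) = 0.4071i ≠ 0, so the state is entangled.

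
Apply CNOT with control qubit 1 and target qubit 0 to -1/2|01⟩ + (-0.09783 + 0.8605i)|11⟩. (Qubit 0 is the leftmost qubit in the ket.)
(-0.09783 + 0.8605i)|01⟩ - 1/2|11⟩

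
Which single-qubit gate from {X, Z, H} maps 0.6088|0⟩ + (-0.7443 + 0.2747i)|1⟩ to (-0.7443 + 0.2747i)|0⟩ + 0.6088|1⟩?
X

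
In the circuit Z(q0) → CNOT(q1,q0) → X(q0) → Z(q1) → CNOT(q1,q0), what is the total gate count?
5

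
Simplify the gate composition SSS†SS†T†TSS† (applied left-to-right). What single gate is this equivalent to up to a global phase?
S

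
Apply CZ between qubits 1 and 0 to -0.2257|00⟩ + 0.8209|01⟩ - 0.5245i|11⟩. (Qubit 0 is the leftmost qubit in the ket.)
-0.2257|00⟩ + 0.8209|01⟩ + 0.5245i|11⟩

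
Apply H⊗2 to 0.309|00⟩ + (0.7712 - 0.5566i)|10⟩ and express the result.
(0.5401 - 0.2783i)|00⟩ + (0.5401 - 0.2783i)|01⟩ + (-0.2311 + 0.2783i)|10⟩ + (-0.2311 + 0.2783i)|11⟩

H⊗2 gives amp(|y⟩) = (1/2) Σ_x (−1)^(x·y) amp(|x⟩), where x·y is the number of positions in which both x and y have a 1.
|00⟩: (0.309 + (0.7712 - 0.5566i))/2 = (0.5401 - 0.2783i)
|01⟩: (0.309 + (0.7712 - 0.5566i))/2 = (0.5401 - 0.2783i)
|10⟩: (0.309 - (0.7712 - 0.5566i))/2 = (-0.2311 + 0.2783i)
|11⟩: (0.309 - (0.7712 - 0.5566i))/2 = (-0.2311 + 0.2783i)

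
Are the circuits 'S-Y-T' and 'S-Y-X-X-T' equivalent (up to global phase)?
Yes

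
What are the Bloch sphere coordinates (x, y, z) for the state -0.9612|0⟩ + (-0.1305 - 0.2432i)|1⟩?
(0.2509, 0.4675, 0.8477)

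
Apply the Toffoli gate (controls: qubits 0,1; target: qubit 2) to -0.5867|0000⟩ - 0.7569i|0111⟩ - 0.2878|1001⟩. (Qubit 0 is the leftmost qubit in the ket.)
-0.5867|0000⟩ - 0.7569i|0111⟩ - 0.2878|1001⟩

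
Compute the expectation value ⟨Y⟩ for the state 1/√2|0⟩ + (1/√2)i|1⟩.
1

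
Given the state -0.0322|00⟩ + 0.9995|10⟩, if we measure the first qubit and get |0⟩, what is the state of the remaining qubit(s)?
-|0⟩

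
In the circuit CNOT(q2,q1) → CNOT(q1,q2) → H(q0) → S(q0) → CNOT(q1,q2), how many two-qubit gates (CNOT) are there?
3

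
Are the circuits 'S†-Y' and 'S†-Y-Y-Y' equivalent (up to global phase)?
Yes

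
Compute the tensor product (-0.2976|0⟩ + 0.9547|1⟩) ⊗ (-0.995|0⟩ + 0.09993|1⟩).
0.2961|00⟩ - 0.02974|01⟩ - 0.9499|10⟩ + 0.0954|11⟩

amp(|b₁b₂…⟩) = product of the factor amplitudes for bits b₁, b₂, …; only kets whose every factor amplitude is nonzero survive.
|00⟩: (-0.2976)(-0.995) = 0.2961
|01⟩: (-0.2976)(0.09993) = -0.02974
|10⟩: (0.9547)(-0.995) = -0.9499
|11⟩: (0.9547)(0.09993) = 0.0954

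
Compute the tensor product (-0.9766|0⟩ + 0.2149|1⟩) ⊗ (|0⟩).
-0.9766|00⟩ + 0.2149|10⟩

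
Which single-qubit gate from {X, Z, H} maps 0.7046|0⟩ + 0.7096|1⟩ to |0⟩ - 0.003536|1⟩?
H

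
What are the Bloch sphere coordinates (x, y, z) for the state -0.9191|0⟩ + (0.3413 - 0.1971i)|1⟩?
(-0.6274, 0.3623, 0.6894)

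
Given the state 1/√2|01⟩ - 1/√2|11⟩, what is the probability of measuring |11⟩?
1/2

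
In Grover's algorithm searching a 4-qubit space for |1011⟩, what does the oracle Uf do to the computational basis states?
Uf|x⟩ = -|x⟩ if x = 1011, else |x⟩ (phase flip on target)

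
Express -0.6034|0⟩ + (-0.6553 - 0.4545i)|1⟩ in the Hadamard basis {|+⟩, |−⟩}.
(-0.89 - 0.3214i)|+⟩ + (0.0367 + 0.3214i)|−⟩

With |ψ⟩ = α|0⟩ + β|1⟩, the Hadamard-basis coefficients are ⟨+|ψ⟩ = (α + β)/√2 and ⟨−|ψ⟩ = (α − β)/√2.
Here α = -0.6034, β = (-0.6553 - 0.4545i): (α + β)/√2 = (-0.89 - 0.3214i), (α − β)/√2 = (0.0367 + 0.3214i).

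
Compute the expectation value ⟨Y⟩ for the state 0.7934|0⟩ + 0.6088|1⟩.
0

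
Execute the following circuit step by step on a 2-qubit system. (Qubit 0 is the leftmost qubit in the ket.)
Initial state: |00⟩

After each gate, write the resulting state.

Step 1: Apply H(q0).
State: 1/√2|00⟩ + 1/√2|10⟩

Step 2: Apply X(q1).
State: 1/√2|01⟩ + 1/√2|11⟩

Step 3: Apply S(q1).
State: (1/√2)i|01⟩ + (1/√2)i|11⟩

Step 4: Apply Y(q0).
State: 1/√2|01⟩ - 1/√2|11⟩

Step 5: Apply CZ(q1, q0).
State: 1/√2|01⟩ + 1/√2|11⟩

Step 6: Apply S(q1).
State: (1/√2)i|01⟩ + (1/√2)i|11⟩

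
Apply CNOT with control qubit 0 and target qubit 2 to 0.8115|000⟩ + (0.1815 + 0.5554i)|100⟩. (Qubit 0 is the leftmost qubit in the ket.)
0.8115|000⟩ + (0.1815 + 0.5554i)|101⟩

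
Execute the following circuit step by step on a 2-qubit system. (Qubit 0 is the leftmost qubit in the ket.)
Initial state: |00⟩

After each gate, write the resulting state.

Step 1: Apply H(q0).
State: 1/√2|00⟩ + 1/√2|10⟩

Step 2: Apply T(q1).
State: 1/√2|00⟩ + 1/√2|10⟩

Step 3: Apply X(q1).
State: 1/√2|01⟩ + 1/√2|11⟩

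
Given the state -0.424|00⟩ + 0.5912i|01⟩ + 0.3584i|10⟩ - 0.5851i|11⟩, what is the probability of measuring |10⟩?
0.1285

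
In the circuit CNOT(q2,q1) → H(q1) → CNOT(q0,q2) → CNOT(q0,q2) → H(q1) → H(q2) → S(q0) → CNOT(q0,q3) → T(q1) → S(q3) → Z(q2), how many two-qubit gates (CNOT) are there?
4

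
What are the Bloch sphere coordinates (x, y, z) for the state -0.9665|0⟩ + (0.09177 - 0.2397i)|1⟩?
(-0.1774, 0.4633, 0.8682)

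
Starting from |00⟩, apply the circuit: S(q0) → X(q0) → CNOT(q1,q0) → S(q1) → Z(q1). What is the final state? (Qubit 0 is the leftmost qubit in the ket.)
|10⟩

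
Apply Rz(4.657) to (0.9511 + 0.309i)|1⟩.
(-0.8781 + 0.4785i)|1⟩

Rz(4.657) = [[e^(−iθ/2), 0], [0, e^(iθ/2)]] with e^(±iθ/2) = cos(θ/2) ± i·sin(θ/2); θ = 4.657, cos(θ/2) ≈ -0.687255, sin(θ/2) ≈ 0.726416.
With a = amp(|0⟩) = 0 and b = amp(|1⟩) = (0.9511 + 0.309i):
new amp(|0⟩) = (-0.687255 - 0.726416i)·a = 0
new amp(|1⟩) = (-0.687255 + 0.726416i)·b = (-0.8781 + 0.4785i)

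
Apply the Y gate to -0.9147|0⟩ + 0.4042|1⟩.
-0.4042i|0⟩ - 0.9147i|1⟩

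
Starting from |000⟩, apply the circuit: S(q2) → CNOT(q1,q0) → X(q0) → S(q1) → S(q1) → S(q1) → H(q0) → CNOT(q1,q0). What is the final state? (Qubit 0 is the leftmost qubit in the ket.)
1/√2|000⟩ - 1/√2|100⟩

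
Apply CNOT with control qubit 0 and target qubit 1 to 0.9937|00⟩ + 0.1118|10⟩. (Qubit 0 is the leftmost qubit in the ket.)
0.9937|00⟩ + 0.1118|11⟩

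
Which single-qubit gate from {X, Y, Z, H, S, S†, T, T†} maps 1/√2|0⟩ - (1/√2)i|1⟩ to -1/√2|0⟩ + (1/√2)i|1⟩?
Y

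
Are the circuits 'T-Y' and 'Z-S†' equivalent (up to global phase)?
No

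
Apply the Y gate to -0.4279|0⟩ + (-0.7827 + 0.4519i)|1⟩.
(0.4519 + 0.7827i)|0⟩ - 0.4279i|1⟩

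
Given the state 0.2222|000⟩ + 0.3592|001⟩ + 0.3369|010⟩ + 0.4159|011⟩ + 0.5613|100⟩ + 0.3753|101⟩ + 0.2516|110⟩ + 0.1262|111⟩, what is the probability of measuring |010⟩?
0.1135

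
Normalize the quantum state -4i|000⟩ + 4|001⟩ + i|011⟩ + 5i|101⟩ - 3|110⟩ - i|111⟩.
-0.4851i|000⟩ + 0.4851|001⟩ + 0.1213i|011⟩ + 0.6063i|101⟩ - 0.3638|110⟩ - 0.1213i|111⟩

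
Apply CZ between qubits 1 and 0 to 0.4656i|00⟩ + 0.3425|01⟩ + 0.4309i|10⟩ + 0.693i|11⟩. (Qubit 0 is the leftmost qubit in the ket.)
0.4656i|00⟩ + 0.3425|01⟩ + 0.4309i|10⟩ - 0.693i|11⟩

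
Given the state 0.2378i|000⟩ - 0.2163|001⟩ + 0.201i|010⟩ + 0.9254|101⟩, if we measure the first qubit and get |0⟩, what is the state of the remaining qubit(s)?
0.6272i|00⟩ - 0.5705|01⟩ + 0.5302i|10⟩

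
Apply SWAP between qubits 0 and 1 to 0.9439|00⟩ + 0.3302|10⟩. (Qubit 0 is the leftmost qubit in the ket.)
0.9439|00⟩ + 0.3302|01⟩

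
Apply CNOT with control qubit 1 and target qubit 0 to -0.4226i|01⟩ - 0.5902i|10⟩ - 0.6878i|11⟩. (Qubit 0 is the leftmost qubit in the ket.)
-0.6878i|01⟩ - 0.5902i|10⟩ - 0.4226i|11⟩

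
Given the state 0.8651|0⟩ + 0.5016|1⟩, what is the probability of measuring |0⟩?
0.7484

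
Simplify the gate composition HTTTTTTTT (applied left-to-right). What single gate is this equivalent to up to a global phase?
H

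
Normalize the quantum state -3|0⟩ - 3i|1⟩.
-1/√2|0⟩ - (1/√2)i|1⟩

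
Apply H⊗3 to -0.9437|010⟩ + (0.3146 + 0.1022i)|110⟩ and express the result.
(-0.2224 + 0.03613i)|000⟩ + (-0.2224 + 0.03613i)|001⟩ + (0.2224 - 0.03613i)|010⟩ + (0.2224 - 0.03613i)|011⟩ + (-0.4449 - 0.03613i)|100⟩ + (-0.4449 - 0.03613i)|101⟩ + (0.4449 + 0.03613i)|110⟩ + (0.4449 + 0.03613i)|111⟩

H⊗3 gives amp(|y⟩) = (1/2√2) Σ_x (−1)^(x·y) amp(|x⟩), where x·y is the number of positions in which both x and y have a 1.
|000⟩: (-0.9437 + (0.3146 + 0.1022i))/(2√2) = (-0.2224 + 0.03613i)
|001⟩: (-0.9437 + (0.3146 + 0.1022i))/(2√2) = (-0.2224 + 0.03613i)
|010⟩: (0.9437 - (0.3146 + 0.1022i))/(2√2) = (0.2224 - 0.03613i)
|011⟩: (0.9437 - (0.3146 + 0.1022i))/(2√2) = (0.2224 - 0.03613i)
|100⟩: (-0.9437 - (0.3146 + 0.1022i))/(2√2) = (-0.4449 - 0.03613i)
|101⟩: (-0.9437 - (0.3146 + 0.1022i))/(2√2) = (-0.4449 - 0.03613i)
|110⟩: (0.9437 + (0.3146 + 0.1022i))/(2√2) = (0.4449 + 0.03613i)
|111⟩: (0.9437 + (0.3146 + 0.1022i))/(2√2) = (0.4449 + 0.03613i)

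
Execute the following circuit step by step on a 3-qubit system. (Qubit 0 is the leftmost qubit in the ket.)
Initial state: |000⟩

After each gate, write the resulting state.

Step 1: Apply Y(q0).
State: i|100⟩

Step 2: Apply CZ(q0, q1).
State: i|100⟩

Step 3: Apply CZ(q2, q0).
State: i|100⟩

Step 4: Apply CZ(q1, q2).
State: i|100⟩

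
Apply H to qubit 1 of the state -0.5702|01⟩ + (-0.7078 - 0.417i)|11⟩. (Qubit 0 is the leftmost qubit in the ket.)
-0.4032|00⟩ + 0.4032|01⟩ + (-0.5005 - 0.2949i)|10⟩ + (0.5005 + 0.2949i)|11⟩

H on qubit 1 mixes each pair of kets that differ only in qubit 1: amplitudes (a, b) of (|…0…⟩, |…1…⟩) become ((a + b)/√2, (a − b)/√2). Kets absent from the input have amplitude 0.
(|00⟩, |01⟩): (a, b) = (0, -0.5702) → (-0.4032, 0.4032)
(|10⟩, |11⟩): (a, b) = (0, (-0.7078 - 0.417i)) → ((-0.5005 - 0.2949i), (0.5005 + 0.2949i))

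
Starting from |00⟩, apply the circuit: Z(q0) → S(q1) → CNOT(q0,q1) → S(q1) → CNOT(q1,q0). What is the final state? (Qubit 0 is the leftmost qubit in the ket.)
|00⟩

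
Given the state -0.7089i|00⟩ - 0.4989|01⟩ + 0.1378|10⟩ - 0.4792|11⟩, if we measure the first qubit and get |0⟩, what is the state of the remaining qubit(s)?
-0.8178i|0⟩ - 0.5755|1⟩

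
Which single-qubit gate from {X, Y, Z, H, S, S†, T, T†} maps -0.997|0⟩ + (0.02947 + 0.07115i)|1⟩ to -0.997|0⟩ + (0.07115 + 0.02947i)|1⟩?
T†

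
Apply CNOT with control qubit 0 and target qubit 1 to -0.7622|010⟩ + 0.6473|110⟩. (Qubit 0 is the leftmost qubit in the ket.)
-0.7622|010⟩ + 0.6473|100⟩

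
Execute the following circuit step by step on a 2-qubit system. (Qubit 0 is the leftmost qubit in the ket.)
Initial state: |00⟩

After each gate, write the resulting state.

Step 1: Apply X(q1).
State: |01⟩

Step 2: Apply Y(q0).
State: i|11⟩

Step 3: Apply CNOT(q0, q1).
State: i|10⟩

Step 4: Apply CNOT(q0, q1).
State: i|11⟩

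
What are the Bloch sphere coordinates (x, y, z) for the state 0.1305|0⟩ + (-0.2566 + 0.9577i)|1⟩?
(-0.06697, 0.25, -0.966)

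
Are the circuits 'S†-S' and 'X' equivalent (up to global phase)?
No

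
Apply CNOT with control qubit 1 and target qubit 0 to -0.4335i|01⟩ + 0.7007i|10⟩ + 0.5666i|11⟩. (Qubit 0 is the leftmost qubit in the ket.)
0.5666i|01⟩ + 0.7007i|10⟩ - 0.4335i|11⟩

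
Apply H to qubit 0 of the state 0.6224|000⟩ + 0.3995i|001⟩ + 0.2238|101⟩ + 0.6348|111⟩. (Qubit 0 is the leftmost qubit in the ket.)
0.4401|000⟩ + (0.1583 + 0.2825i)|001⟩ + 0.4489|011⟩ + 0.4401|100⟩ + (-0.1583 + 0.2825i)|101⟩ - 0.4489|111⟩

H on qubit 0 mixes each pair of kets that differ only in qubit 0: amplitudes (a, b) of (|…0…⟩, |…1…⟩) become ((a + b)/√2, (a − b)/√2). Kets absent from the input have amplitude 0.
(|000⟩, |100⟩): (a, b) = (0.6224, 0) → (0.4401, 0.4401)
(|001⟩, |101⟩): (a, b) = (0.3995i, 0.2238) → ((0.1583 + 0.2825i), (-0.1583 + 0.2825i))
(|011⟩, |111⟩): (a, b) = (0, 0.6348) → (0.4489, -0.4489)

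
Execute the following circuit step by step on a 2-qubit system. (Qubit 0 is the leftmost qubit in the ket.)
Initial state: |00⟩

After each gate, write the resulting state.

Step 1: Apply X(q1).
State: |01⟩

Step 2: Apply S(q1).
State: i|01⟩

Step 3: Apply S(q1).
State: -|01⟩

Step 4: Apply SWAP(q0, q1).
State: -|10⟩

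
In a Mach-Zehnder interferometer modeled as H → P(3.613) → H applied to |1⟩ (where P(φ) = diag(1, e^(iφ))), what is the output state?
(0.9455 + 0.2271i)|0⟩ + (0.05453 - 0.2271i)|1⟩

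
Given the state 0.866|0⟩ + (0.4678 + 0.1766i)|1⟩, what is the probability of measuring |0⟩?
0.75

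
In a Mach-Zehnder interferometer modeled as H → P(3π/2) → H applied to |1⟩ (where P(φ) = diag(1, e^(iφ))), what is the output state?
(1/2 + (1/2)i)|0⟩ + (1/2 - (1/2)i)|1⟩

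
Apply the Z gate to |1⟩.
-|1⟩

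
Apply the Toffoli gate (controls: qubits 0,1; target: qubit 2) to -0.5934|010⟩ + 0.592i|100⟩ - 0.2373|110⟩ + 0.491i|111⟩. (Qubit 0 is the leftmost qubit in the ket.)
-0.5934|010⟩ + 0.592i|100⟩ + 0.491i|110⟩ - 0.2373|111⟩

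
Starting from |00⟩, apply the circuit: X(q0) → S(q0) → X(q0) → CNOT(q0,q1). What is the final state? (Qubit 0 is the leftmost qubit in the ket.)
i|00⟩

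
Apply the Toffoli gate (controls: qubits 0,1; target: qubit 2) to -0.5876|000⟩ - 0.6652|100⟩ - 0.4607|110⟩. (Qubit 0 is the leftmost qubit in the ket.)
-0.5876|000⟩ - 0.6652|100⟩ - 0.4607|111⟩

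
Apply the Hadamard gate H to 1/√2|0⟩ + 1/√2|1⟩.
|0⟩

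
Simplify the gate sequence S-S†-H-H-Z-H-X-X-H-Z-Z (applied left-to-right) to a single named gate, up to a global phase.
Z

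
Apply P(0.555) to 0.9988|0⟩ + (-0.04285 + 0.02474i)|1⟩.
0.9988|0⟩ + (-0.04945 - 0.001553i)|1⟩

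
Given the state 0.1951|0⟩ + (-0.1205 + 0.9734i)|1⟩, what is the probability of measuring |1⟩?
0.962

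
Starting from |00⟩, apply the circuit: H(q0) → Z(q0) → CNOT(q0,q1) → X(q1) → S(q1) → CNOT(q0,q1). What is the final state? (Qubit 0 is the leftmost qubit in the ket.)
(1/√2)i|01⟩ - 1/√2|11⟩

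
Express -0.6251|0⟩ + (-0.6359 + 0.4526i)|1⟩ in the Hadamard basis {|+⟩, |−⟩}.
(-0.8917 + 0.32i)|+⟩ + (0.007637 - 0.32i)|−⟩

With |ψ⟩ = α|0⟩ + β|1⟩, the Hadamard-basis coefficients are ⟨+|ψ⟩ = (α + β)/√2 and ⟨−|ψ⟩ = (α − β)/√2.
Here α = -0.6251, β = (-0.6359 + 0.4526i): (α + β)/√2 = (-0.8917 + 0.32i), (α − β)/√2 = (0.007637 - 0.32i).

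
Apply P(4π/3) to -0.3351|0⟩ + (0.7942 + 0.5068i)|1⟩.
-0.3351|0⟩ + (0.0418 - 0.9412i)|1⟩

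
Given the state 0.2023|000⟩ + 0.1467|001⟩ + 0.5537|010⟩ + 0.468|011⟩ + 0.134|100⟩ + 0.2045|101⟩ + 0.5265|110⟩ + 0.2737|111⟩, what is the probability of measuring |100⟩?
0.01796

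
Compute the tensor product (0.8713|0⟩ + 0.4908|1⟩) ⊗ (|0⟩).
0.8713|00⟩ + 0.4908|10⟩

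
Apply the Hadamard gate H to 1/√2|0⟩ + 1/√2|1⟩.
|0⟩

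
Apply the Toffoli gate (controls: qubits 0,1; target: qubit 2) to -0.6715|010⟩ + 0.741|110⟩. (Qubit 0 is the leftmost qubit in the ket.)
-0.6715|010⟩ + 0.741|111⟩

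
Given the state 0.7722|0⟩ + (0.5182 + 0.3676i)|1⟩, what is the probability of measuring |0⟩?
0.5963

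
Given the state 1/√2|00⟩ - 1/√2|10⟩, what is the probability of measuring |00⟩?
1/2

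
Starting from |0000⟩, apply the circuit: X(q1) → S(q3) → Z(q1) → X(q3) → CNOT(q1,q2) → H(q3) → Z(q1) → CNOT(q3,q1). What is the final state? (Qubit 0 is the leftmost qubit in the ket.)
-1/√2|0011⟩ + 1/√2|0110⟩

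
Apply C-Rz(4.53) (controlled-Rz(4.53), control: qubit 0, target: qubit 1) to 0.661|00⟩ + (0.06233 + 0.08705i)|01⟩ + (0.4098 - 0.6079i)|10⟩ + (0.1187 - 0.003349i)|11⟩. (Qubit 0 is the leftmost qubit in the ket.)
0.661|00⟩ + (0.06233 + 0.08705i)|01⟩ + (-0.7294 + 0.07396i)|10⟩ + (-0.07337 + 0.09337i)|11⟩

C-Rz(4.53) leaves the control-|0⟩ kets |00⟩, |01⟩ unchanged and applies Rz(4.53) to qubit 1 on the control-|1⟩ pair (|10⟩, |11⟩).
Rz(4.53) = [[e^(−iθ/2), 0], [0, e^(iθ/2)]] with e^(±iθ/2) = cos(θ/2) ± i·sin(θ/2); θ = 4.53, cos(θ/2) ≈ -0.639774, sin(θ/2) ≈ 0.768563.
With a = amp(|10⟩) = (0.4098 - 0.6079i) and b = amp(|11⟩) = (0.1187 - 0.003349i):
new amp(|10⟩) = (-0.639774 - 0.768563i)·a = (-0.7294 + 0.07396i)
new amp(|11⟩) = (-0.639774 + 0.768563i)·b = (-0.07337 + 0.09337i)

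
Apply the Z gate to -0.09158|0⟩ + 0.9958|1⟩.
-0.09158|0⟩ - 0.9958|1⟩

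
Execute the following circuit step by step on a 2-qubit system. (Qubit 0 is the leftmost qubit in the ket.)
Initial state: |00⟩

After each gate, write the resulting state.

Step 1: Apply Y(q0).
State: i|10⟩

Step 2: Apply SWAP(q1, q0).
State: i|01⟩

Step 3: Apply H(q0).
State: (1/√2)i|01⟩ + (1/√2)i|11⟩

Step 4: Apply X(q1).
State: (1/√2)i|00⟩ + (1/√2)i|10⟩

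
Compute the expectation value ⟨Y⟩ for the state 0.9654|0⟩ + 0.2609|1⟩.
0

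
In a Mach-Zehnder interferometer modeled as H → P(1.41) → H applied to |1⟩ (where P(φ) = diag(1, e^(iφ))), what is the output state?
(0.4199 - 0.4936i)|0⟩ + (0.5801 + 0.4936i)|1⟩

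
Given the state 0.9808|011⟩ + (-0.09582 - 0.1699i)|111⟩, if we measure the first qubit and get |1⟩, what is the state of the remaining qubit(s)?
(-0.4912 - 0.871i)|11⟩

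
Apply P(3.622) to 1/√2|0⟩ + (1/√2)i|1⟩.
1/√2|0⟩ + (0.3268 - 0.6271i)|1⟩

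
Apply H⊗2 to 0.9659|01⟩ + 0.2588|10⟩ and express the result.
0.6124|00⟩ - 0.3536|01⟩ + 0.3536|10⟩ - 0.6124|11⟩

H⊗2 gives amp(|y⟩) = (1/2) Σ_x (−1)^(x·y) amp(|x⟩), where x·y is the number of positions in which both x and y have a 1.
|00⟩: (0.9659 + 0.2588)/2 = 0.6124
|01⟩: (-0.9659 + 0.2588)/2 = -0.3536
|10⟩: (0.9659 - 0.2588)/2 = 0.3536
|11⟩: (-0.9659 - 0.2588)/2 = -0.6124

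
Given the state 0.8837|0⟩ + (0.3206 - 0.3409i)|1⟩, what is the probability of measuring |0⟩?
0.7809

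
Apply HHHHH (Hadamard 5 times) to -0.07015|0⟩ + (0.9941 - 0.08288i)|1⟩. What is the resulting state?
(0.6533 - 0.05861i)|0⟩ + (-0.7525 + 0.05861i)|1⟩

H² = I, so H^5 = H: a single Hadamard. With (a, b) = (-0.07015, (0.9941 - 0.08288i)), H gives ((a + b)/√2, (a − b)/√2) = ((0.6533 - 0.05861i), (-0.7525 + 0.05861i)).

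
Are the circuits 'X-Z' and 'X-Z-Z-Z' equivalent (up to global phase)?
Yes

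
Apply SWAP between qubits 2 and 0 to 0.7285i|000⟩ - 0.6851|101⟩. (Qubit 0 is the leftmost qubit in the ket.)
0.7285i|000⟩ - 0.6851|101⟩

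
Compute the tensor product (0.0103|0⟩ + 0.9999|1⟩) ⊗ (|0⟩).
0.0103|00⟩ + 0.9999|10⟩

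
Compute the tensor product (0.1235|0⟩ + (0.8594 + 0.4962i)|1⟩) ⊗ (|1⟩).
0.1235|01⟩ + (0.8594 + 0.4962i)|11⟩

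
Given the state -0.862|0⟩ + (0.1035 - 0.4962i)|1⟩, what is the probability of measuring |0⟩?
0.743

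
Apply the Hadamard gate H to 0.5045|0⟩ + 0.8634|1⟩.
0.9673|0⟩ - 0.2538|1⟩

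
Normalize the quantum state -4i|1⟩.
-i|1⟩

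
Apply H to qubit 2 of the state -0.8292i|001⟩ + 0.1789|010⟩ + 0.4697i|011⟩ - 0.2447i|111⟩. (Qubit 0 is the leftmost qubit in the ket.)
-0.5863i|000⟩ + 0.5863i|001⟩ + (0.1265 + 0.3321i)|010⟩ + (0.1265 - 0.3321i)|011⟩ - 0.173i|110⟩ + 0.173i|111⟩

H on qubit 2 mixes each pair of kets that differ only in qubit 2: amplitudes (a, b) of (|…0…⟩, |…1…⟩) become ((a + b)/√2, (a − b)/√2). Kets absent from the input have amplitude 0.
(|000⟩, |001⟩): (a, b) = (0, -0.8292i) → (-0.5863i, 0.5863i)
(|010⟩, |011⟩): (a, b) = (0.1789, 0.4697i) → ((0.1265 + 0.3321i), (0.1265 - 0.3321i))
(|110⟩, |111⟩): (a, b) = (0, -0.2447i) → (-0.173i, 0.173i)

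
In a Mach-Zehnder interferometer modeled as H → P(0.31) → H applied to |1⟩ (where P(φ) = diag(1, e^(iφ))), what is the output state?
(0.02383 - 0.1525i)|0⟩ + (0.9762 + 0.1525i)|1⟩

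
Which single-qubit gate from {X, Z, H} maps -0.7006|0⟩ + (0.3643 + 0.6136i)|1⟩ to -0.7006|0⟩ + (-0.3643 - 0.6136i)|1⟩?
Z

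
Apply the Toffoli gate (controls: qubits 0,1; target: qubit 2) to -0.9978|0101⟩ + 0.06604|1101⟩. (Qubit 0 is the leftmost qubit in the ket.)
-0.9978|0101⟩ + 0.06604|1111⟩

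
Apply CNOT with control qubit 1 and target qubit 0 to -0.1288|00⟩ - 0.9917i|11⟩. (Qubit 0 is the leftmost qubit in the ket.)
-0.1288|00⟩ - 0.9917i|01⟩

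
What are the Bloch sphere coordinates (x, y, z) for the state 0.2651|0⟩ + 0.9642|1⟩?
(0.5112, 0, -0.8594)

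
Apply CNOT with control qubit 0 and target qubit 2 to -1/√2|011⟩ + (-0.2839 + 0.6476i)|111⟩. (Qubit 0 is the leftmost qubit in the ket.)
-1/√2|011⟩ + (-0.2839 + 0.6476i)|110⟩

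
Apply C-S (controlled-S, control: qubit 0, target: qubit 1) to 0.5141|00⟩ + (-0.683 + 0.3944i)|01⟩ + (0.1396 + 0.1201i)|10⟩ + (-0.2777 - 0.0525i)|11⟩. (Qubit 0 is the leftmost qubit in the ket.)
0.5141|00⟩ + (-0.683 + 0.3944i)|01⟩ + (0.1396 + 0.1201i)|10⟩ + (0.0525 - 0.2777i)|11⟩

C-S leaves the control-|0⟩ kets |00⟩, |01⟩ unchanged and applies S to qubit 1 on the control-|1⟩ pair (|10⟩, |11⟩).
S = [[1, 0], [0, i]].
With a = amp(|10⟩) = (0.1396 + 0.1201i) and b = amp(|11⟩) = (-0.2777 - 0.0525i):
new amp(|10⟩) = (1)·a = (0.1396 + 0.1201i)
new amp(|11⟩) = (i)·b = (0.0525 - 0.2777i)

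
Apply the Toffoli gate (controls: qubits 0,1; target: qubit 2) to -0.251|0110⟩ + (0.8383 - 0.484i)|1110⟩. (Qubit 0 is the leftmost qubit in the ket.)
-0.251|0110⟩ + (0.8383 - 0.484i)|1100⟩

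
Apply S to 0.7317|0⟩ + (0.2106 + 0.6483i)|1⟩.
0.7317|0⟩ + (-0.6483 + 0.2106i)|1⟩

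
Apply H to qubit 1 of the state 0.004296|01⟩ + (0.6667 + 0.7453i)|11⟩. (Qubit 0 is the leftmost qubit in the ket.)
0.003038|00⟩ - 0.003038|01⟩ + (0.4714 + 0.527i)|10⟩ + (-0.4714 - 0.527i)|11⟩

H on qubit 1 mixes each pair of kets that differ only in qubit 1: amplitudes (a, b) of (|…0…⟩, |…1…⟩) become ((a + b)/√2, (a − b)/√2). Kets absent from the input have amplitude 0.
(|00⟩, |01⟩): (a, b) = (0, 0.004296) → (0.003038, -0.003038)
(|10⟩, |11⟩): (a, b) = (0, (0.6667 + 0.7453i)) → ((0.4714 + 0.527i), (-0.4714 - 0.527i))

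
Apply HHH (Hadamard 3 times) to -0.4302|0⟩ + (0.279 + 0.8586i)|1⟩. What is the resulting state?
(-0.1069 + 0.6071i)|0⟩ + (-0.5015 - 0.6071i)|1⟩

H² = I, so H^3 = H: a single Hadamard. With (a, b) = (-0.4302, (0.279 + 0.8586i)), H gives ((a + b)/√2, (a − b)/√2) = ((-0.1069 + 0.6071i), (-0.5015 - 0.6071i)).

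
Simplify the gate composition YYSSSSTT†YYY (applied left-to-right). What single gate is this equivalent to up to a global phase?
Y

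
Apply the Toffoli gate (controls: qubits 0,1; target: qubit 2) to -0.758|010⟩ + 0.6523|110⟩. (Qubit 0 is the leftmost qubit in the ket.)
-0.758|010⟩ + 0.6523|111⟩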